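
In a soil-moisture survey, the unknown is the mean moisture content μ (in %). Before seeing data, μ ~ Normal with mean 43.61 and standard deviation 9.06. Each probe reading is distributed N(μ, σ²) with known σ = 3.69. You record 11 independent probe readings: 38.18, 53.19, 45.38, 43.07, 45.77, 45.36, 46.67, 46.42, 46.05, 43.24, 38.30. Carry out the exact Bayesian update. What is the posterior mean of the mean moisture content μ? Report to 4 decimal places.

For Normal data with known variance σ², a Normal(μ₀, σ₀²) prior on μ is conjugate. Posterior precision = 1/σ₀² + n/σ²; posterior mean is the precision-weighted average of μ₀ and x̄.
Σxᵢ = 38.18 + 53.19 + 45.38 + 43.07 + 45.77 + 45.36 + 46.67 + 46.42 + 46.05 + 43.24 + 38.30 = 491.63, so n·x̄ = 491.63.
σ₀² = 9.06² = 82.0836, σ² = 3.69² = 13.6161; σ² + n·σ₀² = 13.6161 + 11·82.0836 = 916.5357.
Posterior mean = (μ₀/σ₀² + n·x̄/σ²)/(1/σ₀² + n/σ²) = (σ²·μ₀ + σ₀²·n·x̄)/(σ² + n·σ₀²) = (13.6161·43.61 + 82.0836·491.63)/916.5357 = 40948.558389/916.5357 = 44.6775.

44.6775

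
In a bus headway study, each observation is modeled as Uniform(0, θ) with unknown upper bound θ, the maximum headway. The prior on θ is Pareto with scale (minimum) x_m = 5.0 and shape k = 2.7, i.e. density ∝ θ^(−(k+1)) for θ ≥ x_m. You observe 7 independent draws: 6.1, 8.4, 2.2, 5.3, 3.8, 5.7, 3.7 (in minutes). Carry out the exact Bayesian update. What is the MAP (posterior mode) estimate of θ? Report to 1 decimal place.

8.4

A Pareto(scale x_m, shape k) prior on the upper bound θ of Uniform(0, θ) is conjugate: posterior is Pareto(max(x_m, max xᵢ), k + n).
Sample maximum = 8.4; prior scale x_m = 5.0 → posterior scale = max = 8.4.
Posterior shape = 2.7 + 7 = 9.7.
The Pareto density is decreasing on [x_m, ∞), so the mode is x_m = 8.4.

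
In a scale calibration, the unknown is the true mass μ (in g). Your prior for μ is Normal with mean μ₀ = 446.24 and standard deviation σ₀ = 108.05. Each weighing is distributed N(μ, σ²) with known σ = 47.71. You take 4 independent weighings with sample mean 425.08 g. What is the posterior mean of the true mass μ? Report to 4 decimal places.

426.0635

For Normal data with known variance σ², a Normal(μ₀, σ₀²) prior on μ is conjugate. Posterior precision = 1/σ₀² + n/σ²; posterior mean is the precision-weighted average of μ₀ and x̄.
n·x̄ = 4·425.08 = 1700.32.
σ₀² = 108.05² = 11674.8025, σ² = 47.71² = 2276.2441; σ² + n·σ₀² = 2276.2441 + 4·11674.8025 = 48975.4541.
Posterior mean = (μ₀/σ₀² + n·x̄/σ²)/(1/σ₀² + n/σ²) = (σ²·μ₀ + σ₀²·n·x̄)/(σ² + n·σ₀²) = (2276.2441·446.24 + 11674.8025·1700.32)/48975.4541 = 20866651.353984/48975.4541 = 426.0635.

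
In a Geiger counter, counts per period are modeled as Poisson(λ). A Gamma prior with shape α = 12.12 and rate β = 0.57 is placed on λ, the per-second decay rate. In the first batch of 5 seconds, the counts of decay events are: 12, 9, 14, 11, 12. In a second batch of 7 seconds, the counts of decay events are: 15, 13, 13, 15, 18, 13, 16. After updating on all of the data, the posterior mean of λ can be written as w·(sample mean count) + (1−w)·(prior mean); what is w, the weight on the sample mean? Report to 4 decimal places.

0.9547

With a Gamma(shape α, rate β) prior, the Poisson likelihood is conjugate: the posterior is Gamma(α + ΣXᵢ, β + n).
Total number of seconds: n = 5 + 7 = 12.
Posterior mean = (α₀+S)/(β₀+n) = [n/(β₀+n)]·(S/n) + [β₀/(β₀+n)]·(α₀/β₀), so only n and β₀ enter the weight.
Weight on data w = n/(β₀+n) = 12/(0.57+12) = 12/12.57 = 0.9547.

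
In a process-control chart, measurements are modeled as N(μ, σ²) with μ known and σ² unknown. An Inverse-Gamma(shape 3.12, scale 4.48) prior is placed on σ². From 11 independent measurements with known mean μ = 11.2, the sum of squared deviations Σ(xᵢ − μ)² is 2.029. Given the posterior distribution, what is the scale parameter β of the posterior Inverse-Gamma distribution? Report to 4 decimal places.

With known mean μ and an Inverse-Gamma(α, β) prior on σ², the Normal likelihood is conjugate: posterior is Inv-Gamma(α + n/2, β + Σ(xᵢ−μ)²/2).
Posterior: Inv-Gamma(3.12 + 11/2, 4.48 + 2.029/2) = Inv-Gamma(8.62, 5.4945).
Posterior β = 5.4945.

5.4945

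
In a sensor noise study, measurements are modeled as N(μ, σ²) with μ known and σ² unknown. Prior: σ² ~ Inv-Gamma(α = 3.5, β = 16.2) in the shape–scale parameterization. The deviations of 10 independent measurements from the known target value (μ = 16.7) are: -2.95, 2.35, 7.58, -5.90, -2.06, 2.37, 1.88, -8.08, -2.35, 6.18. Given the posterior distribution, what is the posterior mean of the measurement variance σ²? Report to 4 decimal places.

17.4192

With known mean μ and an Inverse-Gamma(α, β) prior on σ², the Normal likelihood is conjugate: posterior is Inv-Gamma(α + n/2, β + Σ(xᵢ−μ)²/2).
Σ(xᵢ−μ)² = (-2.95)² + (2.35)² + (7.58)² + (-5.90)² + (-2.06)² + (2.37)² + (1.88)² + (-8.08)² + (-2.35)² + (6.18)² = 228.8876.
Posterior: Inv-Gamma(3.5 + 10/2, 16.2 + 228.8876/2) = Inv-Gamma(8.50, 130.64380).
E[σ²|data] = β/(α−1) = 130.64380/7.50 = 17.4192.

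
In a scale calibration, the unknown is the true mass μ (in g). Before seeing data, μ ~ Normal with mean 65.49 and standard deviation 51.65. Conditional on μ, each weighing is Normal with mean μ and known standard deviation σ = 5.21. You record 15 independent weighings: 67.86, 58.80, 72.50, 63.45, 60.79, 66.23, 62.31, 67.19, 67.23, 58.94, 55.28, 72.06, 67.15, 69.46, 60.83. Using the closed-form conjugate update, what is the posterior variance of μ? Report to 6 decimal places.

1.808380

For Normal data with known variance σ², a Normal(μ₀, σ₀²) prior on μ is conjugate. Posterior precision = 1/σ₀² + n/σ²; posterior mean is the precision-weighted average of μ₀ and x̄.
σ₀² = 51.65² = 2667.7225, σ² = 5.21² = 27.1441; σ² + n·σ₀² = 27.1441 + 15·2667.7225 = 40042.9816.
Posterior precision = 1/σ₀² + n/σ² = 1/2667.7225 + 15/27.1441 = (σ² + n·σ₀²)/(σ₀²σ²) = 40042.9816/(2667.7225·27.1441); posterior variance σₙ² = σ₀²σ²/(σ² + n·σ₀²) = 2667.7225·27.1441/40042.9816 = 1.808380.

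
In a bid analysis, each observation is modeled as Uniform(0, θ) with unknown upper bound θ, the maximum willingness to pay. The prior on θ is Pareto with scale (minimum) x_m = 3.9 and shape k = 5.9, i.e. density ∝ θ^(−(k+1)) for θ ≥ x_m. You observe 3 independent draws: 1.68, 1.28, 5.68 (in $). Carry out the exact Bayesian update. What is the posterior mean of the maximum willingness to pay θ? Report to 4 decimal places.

6.3990

A Pareto(scale x_m, shape k) prior on the upper bound θ of Uniform(0, θ) is conjugate: posterior is Pareto(max(x_m, max xᵢ), k + n).
Sample maximum = 5.68; prior scale x_m = 3.9 → posterior scale = max = 5.68.
Posterior shape = 5.9 + 3 = 8.9.
E[θ|data] = k·x_m/(k−1) = 8.9·5.68/7.9 = 6.3990.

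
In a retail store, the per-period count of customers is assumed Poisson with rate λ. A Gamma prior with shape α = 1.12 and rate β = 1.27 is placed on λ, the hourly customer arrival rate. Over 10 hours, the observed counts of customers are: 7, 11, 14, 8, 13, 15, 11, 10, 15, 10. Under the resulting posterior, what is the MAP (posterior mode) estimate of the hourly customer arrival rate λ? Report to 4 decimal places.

10.1260

With a Gamma(shape α, rate β) prior, the Poisson likelihood is conjugate: the posterior is Gamma(α + ΣXᵢ, β + n).
Sum of counts S = 114 over n = 10 hours.
Posterior: Gamma(α+S, β+n) = Gamma(1.12+114, 1.27+10) = Gamma(115.12, 11.27).
Mode of Gamma(α,β) for α≥1 is (α−1)/β = 114.12/11.27 = 10.1260.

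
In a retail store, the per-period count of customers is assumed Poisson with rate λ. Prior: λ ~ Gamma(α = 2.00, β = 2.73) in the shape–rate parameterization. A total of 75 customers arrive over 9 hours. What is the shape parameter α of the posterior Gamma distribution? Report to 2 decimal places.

With a Gamma(shape α, rate β) prior, the Poisson likelihood is conjugate: the posterior is Gamma(α + ΣXᵢ, β + n).
Posterior: Gamma(α+S, β+n) = Gamma(2.00+75, 2.73+9) = Gamma(77.00, 11.73).
Posterior α = 77.00.

77.00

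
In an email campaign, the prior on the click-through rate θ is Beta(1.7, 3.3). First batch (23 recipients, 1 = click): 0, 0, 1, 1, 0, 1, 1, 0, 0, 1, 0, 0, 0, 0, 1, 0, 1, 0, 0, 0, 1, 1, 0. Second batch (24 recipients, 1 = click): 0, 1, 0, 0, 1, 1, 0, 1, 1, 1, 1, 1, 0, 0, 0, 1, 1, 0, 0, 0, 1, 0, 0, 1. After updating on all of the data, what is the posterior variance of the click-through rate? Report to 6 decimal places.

0.004641

The Beta prior is conjugate to a Binomial/Bernoulli likelihood; the update adds successes to α and failures to β.
After batch 1: Beta(1.7+9, 3.3+14) = Beta(10.7, 17.3).
After batch 2: Beta(10.7+12, 17.3+12) = Beta(22.7, 29.3).
Var = αβ/((α+β)²(α+β+1)) = 22.7·29.3/(52.0²·53.0) = 0.004641.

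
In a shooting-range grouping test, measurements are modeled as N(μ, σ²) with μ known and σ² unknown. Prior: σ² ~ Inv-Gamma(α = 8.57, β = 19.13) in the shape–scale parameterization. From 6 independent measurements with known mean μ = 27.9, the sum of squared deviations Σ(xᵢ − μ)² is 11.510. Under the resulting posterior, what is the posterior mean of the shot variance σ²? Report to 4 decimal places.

With known mean μ and an Inverse-Gamma(α, β) prior on σ², the Normal likelihood is conjugate: posterior is Inv-Gamma(α + n/2, β + Σ(xᵢ−μ)²/2).
Posterior: Inv-Gamma(8.57 + 6/2, 19.13 + 11.510/2) = Inv-Gamma(11.57, 24.8850).
E[σ²|data] = β/(α−1) = 24.8850/10.57 = 2.3543.

2.3543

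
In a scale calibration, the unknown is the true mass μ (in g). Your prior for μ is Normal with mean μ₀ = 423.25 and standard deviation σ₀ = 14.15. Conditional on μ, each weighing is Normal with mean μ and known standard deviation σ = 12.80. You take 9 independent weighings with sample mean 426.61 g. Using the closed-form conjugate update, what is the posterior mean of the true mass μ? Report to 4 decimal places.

For Normal data with known variance σ², a Normal(μ₀, σ₀²) prior on μ is conjugate. Posterior precision = 1/σ₀² + n/σ²; posterior mean is the precision-weighted average of μ₀ and x̄.
n·x̄ = 9·426.61 = 3839.49.
σ₀² = 14.15² = 200.2225, σ² = 12.80² = 163.84; σ² + n·σ₀² = 163.84 + 9·200.2225 = 1965.8425.
Posterior mean = (μ₀/σ₀² + n·x̄/σ²)/(1/σ₀² + n/σ²) = (σ²·μ₀ + σ₀²·n·x̄)/(σ² + n·σ₀²) = (163.84·423.25 + 200.2225·3839.49)/1965.8425 = 838097.566525/1965.8425 = 426.3300.

426.3300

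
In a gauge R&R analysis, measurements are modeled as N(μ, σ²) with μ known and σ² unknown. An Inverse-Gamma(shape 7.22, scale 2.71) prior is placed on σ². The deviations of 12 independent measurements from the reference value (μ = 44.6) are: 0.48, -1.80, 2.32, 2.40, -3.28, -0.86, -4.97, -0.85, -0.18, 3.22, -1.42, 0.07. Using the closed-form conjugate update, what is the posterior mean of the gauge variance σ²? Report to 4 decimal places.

2.8386

With known mean μ and an Inverse-Gamma(α, β) prior on σ², the Normal likelihood is conjugate: posterior is Inv-Gamma(α + n/2, β + Σ(xᵢ−μ)²/2).
Σ(xᵢ−μ)² = (0.48)² + (-1.80)² + (2.32)² + (2.40)² + (-3.28)² + (-0.86)² + (-4.97)² + (-0.85)² + (-0.18)² + (3.22)² + (-1.42)² + (0.07)² = 63.9563.
Posterior: Inv-Gamma(7.22 + 12/2, 2.71 + 63.9563/2) = Inv-Gamma(13.22, 34.68815).
E[σ²|data] = β/(α−1) = 34.68815/12.22 = 2.8386.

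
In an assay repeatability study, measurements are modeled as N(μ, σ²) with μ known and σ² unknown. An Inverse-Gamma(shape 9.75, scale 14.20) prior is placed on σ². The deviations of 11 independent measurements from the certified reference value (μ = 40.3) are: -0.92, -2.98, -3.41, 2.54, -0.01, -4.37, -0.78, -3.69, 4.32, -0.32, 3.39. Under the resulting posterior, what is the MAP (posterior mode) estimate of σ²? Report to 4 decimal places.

3.6857

With known mean μ and an Inverse-Gamma(α, β) prior on σ², the Normal likelihood is conjugate: posterior is Inv-Gamma(α + n/2, β + Σ(xᵢ−μ)²/2).
Σ(xᵢ−μ)² = (-0.92)² + (-2.98)² + (-3.41)² + (2.54)² + (-0.01)² + (-4.37)² + (-0.78)² + (-3.69)² + (4.32)² + (-0.32)² + (3.39)² = 91.3849.
Posterior: Inv-Gamma(9.75 + 11/2, 14.20 + 91.3849/2) = Inv-Gamma(15.25, 59.89245).
Mode = β/(α+1) = 59.89245/16.25 = 3.6857.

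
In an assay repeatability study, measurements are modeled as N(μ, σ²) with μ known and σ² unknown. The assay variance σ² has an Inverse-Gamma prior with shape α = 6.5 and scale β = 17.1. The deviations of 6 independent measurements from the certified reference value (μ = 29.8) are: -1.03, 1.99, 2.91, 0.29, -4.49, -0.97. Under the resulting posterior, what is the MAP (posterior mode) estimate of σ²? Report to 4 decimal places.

With known mean μ and an Inverse-Gamma(α, β) prior on σ², the Normal likelihood is conjugate: posterior is Inv-Gamma(α + n/2, β + Σ(xᵢ−μ)²/2).
Σ(xᵢ−μ)² = (-1.03)² + (1.99)² + (2.91)² + (0.29)² + (-4.49)² + (-0.97)² = 34.6742.
Posterior: Inv-Gamma(6.5 + 6/2, 17.1 + 34.6742/2) = Inv-Gamma(9.50, 34.43710).
Mode = β/(α+1) = 34.43710/10.50 = 3.2797.

3.2797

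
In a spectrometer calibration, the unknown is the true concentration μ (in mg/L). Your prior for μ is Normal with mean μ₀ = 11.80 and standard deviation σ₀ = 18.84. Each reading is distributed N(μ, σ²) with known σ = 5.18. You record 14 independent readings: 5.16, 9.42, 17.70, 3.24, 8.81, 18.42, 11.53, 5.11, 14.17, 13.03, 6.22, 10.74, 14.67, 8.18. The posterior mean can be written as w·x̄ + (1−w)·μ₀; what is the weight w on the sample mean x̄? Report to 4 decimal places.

For Normal data with known variance σ², a Normal(μ₀, σ₀²) prior on μ is conjugate. Posterior precision = 1/σ₀² + n/σ²; posterior mean is the precision-weighted average of μ₀ and x̄.
σ₀² = 18.84² = 354.9456, σ² = 5.18² = 26.8324. Prior precision 1/σ₀² = 1/354.9456; data precision n/σ² = 14/26.8324.
w = (n/σ²)/(1/σ₀² + n/σ²) = n·σ₀²/(σ² + n·σ₀²) = 14·354.9456/(26.8324 + 14·354.9456) = 4969.2384/4996.0708 = 0.9946.

0.9946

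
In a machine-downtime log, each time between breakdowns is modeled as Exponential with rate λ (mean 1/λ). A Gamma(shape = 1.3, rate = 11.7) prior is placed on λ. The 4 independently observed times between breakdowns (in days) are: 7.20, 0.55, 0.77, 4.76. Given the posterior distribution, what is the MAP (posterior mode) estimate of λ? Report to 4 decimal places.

0.1721

With a Gamma(shape α, rate β) prior on the exponential rate λ, the posterior after n observations with total T = Σxᵢ is Gamma(α+n, β+T).
Sum of observations T = 13.28 days; n = 4.
Posterior: Gamma(1.3+4, 11.7+13.28) = Gamma(5.3, 24.98).
Mode = (α−1)/β = 0.1721.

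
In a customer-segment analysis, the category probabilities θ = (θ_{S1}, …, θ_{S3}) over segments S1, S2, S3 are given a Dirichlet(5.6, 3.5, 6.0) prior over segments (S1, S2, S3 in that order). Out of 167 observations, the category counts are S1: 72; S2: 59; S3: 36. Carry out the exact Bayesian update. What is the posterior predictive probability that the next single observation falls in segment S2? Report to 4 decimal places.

The Dirichlet prior is conjugate to the Multinomial likelihood: each posterior αⱼ = prior αⱼ + observed count nⱼ.
Posterior concentration: (77.6, 62.5, 42.0), total = 182.1.
P(next = S2 | data) = α_{S2}/Σα = 0.3432.

0.3432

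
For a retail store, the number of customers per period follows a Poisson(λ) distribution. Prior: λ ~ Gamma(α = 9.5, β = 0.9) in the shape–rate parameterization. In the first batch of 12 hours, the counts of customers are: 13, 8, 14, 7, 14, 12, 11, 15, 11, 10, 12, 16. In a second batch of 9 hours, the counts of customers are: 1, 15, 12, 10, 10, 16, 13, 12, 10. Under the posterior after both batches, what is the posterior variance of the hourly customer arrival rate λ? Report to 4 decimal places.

0.5244

With a Gamma(shape α, rate β) prior, the Poisson likelihood is conjugate: the posterior is Gamma(α + ΣXᵢ, β + n).
Batch 1: sum of counts S = 143 over n = 12 hours.
After batch 1: Gamma(α+S, β+n) = Gamma(9.5+143, 0.9+12) = Gamma(152.5, 12.9).
Batch 2: sum of counts S = 99 over n = 9 hours.
After batch 2: Gamma(α+S, β+n) = Gamma(152.5+99, 12.9+9) = Gamma(251.5, 21.9).
Var = α/β² = 251.5/21.9² = 0.5244.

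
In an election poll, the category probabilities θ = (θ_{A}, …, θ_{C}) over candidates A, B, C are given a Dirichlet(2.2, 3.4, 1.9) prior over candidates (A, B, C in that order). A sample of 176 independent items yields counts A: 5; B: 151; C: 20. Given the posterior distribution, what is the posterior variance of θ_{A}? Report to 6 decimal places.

The Dirichlet prior is conjugate to the Multinomial likelihood: each posterior αⱼ = prior αⱼ + observed count nⱼ.
Posterior concentration: (7.2, 154.4, 21.9), total = 183.5.
Var[θ_j] = α_j(Σα−α_j)/((Σα)²(Σα+1)) = 7.2·176.3/(183.5²·184.5) = 0.000204.

0.000204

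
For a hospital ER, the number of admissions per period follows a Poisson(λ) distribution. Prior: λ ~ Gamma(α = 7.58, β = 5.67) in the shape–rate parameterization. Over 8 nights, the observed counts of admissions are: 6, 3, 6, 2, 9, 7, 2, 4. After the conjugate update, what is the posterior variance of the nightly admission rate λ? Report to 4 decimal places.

With a Gamma(shape α, rate β) prior, the Poisson likelihood is conjugate: the posterior is Gamma(α + ΣXᵢ, β + n).
Sum of counts S = 39 over n = 8 nights.
Posterior: Gamma(α+S, β+n) = Gamma(7.58+39, 5.67+8) = Gamma(46.58, 13.67).
Var = α/β² = 46.58/13.67² = 0.2493.

0.2493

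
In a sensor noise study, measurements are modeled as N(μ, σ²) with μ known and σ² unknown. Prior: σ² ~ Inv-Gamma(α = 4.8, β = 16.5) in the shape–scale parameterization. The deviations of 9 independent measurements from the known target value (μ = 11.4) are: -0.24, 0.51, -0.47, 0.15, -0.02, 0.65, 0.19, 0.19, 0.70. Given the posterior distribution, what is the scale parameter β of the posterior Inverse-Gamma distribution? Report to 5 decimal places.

With known mean μ and an Inverse-Gamma(α, β) prior on σ², the Normal likelihood is conjugate: posterior is Inv-Gamma(α + n/2, β + Σ(xᵢ−μ)²/2).
Σ(xᵢ−μ)² = (-0.24)² + (0.51)² + (-0.47)² + (0.15)² + (-0.02)² + (0.65)² + (0.19)² + (0.19)² + (0.70)² = 1.5462.
Posterior: Inv-Gamma(4.8 + 9/2, 16.5 + 1.5462/2) = Inv-Gamma(9.30, 17.27310).
Posterior β = 17.27310.

17.27310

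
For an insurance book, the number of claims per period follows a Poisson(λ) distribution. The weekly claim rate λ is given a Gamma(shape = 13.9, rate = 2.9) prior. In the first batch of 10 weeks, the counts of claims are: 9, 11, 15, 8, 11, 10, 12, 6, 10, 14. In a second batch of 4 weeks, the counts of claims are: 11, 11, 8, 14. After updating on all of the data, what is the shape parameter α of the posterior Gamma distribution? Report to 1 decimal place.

With a Gamma(shape α, rate β) prior, the Poisson likelihood is conjugate: the posterior is Gamma(α + ΣXᵢ, β + n).
Batch 1: sum of counts S = 106 over n = 10 weeks.
After batch 1: Gamma(α+S, β+n) = Gamma(13.9+106, 2.9+10) = Gamma(119.9, 12.9).
Batch 2: sum of counts S = 44 over n = 4 weeks.
After batch 2: Gamma(α+S, β+n) = Gamma(119.9+44, 12.9+4) = Gamma(163.9, 16.9).
Posterior α = 163.9.

163.9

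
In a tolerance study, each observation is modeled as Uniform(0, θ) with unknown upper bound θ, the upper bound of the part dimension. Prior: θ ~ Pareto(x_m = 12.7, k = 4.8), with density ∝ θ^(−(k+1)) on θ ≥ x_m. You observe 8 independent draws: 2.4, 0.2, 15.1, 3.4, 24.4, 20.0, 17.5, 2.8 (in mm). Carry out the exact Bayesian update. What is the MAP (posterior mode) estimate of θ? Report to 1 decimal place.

A Pareto(scale x_m, shape k) prior on the upper bound θ of Uniform(0, θ) is conjugate: posterior is Pareto(max(x_m, max xᵢ), k + n).
Sample maximum = 24.4; prior scale x_m = 12.7 → posterior scale = max = 24.4.
Posterior shape = 4.8 + 8 = 12.8.
The Pareto density is decreasing on [x_m, ∞), so the mode is x_m = 24.4.

24.4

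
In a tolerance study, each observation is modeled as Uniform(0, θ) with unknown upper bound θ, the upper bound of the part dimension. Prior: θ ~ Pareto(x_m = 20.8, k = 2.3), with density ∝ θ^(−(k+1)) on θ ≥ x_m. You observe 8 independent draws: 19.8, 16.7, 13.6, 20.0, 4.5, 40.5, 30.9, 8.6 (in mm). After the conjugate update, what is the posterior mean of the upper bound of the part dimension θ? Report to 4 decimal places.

44.8548

A Pareto(scale x_m, shape k) prior on the upper bound θ of Uniform(0, θ) is conjugate: posterior is Pareto(max(x_m, max xᵢ), k + n).
Sample maximum = 40.5; prior scale x_m = 20.8 → posterior scale = max = 40.5.
Posterior shape = 2.3 + 8 = 10.3.
E[θ|data] = k·x_m/(k−1) = 10.3·40.5/9.3 = 44.8548.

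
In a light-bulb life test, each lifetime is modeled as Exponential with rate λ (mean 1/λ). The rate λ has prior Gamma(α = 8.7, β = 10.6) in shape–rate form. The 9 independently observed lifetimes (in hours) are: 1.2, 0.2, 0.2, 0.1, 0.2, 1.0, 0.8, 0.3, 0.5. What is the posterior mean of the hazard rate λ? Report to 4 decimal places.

1.1722

With a Gamma(shape α, rate β) prior on the exponential rate λ, the posterior after n observations with total T = Σxᵢ is Gamma(α+n, β+T).
Sum of observations T = 4.5 hours; n = 9.
Posterior: Gamma(8.7+9, 10.6+4.5) = Gamma(17.7, 15.1).
Posterior mean of λ = α/β = 17.7/15.1 = 1.1722.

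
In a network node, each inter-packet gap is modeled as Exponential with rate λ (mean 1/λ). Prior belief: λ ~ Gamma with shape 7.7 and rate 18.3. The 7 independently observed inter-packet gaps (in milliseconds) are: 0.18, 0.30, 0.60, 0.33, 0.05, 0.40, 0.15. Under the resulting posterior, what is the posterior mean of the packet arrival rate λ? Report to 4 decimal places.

With a Gamma(shape α, rate β) prior on the exponential rate λ, the posterior after n observations with total T = Σxᵢ is Gamma(α+n, β+T).
Sum of observations T = 2.01 milliseconds; n = 7.
Posterior: Gamma(7.7+7, 18.3+2.01) = Gamma(14.7, 20.31).
Posterior mean of λ = α/β = 14.7/20.31 = 0.7238.

0.7238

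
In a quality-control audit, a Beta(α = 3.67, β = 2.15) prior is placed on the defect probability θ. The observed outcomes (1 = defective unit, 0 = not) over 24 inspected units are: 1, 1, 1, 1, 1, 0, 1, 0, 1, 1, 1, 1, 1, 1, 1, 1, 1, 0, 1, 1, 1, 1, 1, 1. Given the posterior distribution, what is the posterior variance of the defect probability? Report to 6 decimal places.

0.004636

The Beta prior is conjugate to a Binomial/Bernoulli likelihood; the update adds successes to α and failures to β.
Posterior: Beta(α+k, β+n−k) = Beta(3.67+21, 2.15+3) = Beta(24.67, 5.15).
Var = αβ/((α+β)²(α+β+1)) = 24.67·5.15/(29.82²·30.82) = 0.004636.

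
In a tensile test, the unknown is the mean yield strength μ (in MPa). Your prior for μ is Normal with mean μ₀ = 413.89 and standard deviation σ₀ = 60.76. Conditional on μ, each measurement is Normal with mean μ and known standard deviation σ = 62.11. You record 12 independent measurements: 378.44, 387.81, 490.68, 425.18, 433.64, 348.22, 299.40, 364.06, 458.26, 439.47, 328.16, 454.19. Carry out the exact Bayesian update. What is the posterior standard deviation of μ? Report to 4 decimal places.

For Normal data with known variance σ², a Normal(μ₀, σ₀²) prior on μ is conjugate. Posterior precision = 1/σ₀² + n/σ²; posterior mean is the precision-weighted average of μ₀ and x̄.
σ₀² = 60.76² = 3691.7776, σ² = 62.11² = 3857.6521; σ² + n·σ₀² = 3857.6521 + 12·3691.7776 = 48158.9833.
Posterior precision = 1/σ₀² + n/σ² = 1/3691.7776 + 12/3857.6521 = (σ² + n·σ₀²)/(σ₀²σ²) = 48158.9833/(3691.7776·3857.6521); posterior variance σₙ² = σ₀²σ²/(σ² + n·σ₀²) = 3691.7776·3857.6521/48158.9833 = 295.720396.
Posterior SD = √σₙ² = √(3691.7776·3857.6521/48158.9833) = 17.1965.

17.1965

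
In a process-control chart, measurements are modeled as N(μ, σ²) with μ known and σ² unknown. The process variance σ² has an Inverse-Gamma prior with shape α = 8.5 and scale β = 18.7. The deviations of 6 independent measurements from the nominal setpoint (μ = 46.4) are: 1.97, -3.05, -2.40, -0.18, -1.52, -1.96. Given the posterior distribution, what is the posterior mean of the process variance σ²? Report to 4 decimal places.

2.9775

With known mean μ and an Inverse-Gamma(α, β) prior on σ², the Normal likelihood is conjugate: posterior is Inv-Gamma(α + n/2, β + Σ(xᵢ−μ)²/2).
Σ(xᵢ−μ)² = (1.97)² + (-3.05)² + (-2.40)² + (-0.18)² + (-1.52)² + (-1.96)² = 25.1278.
Posterior: Inv-Gamma(8.5 + 6/2, 18.7 + 25.1278/2) = Inv-Gamma(11.50, 31.26390).
E[σ²|data] = β/(α−1) = 31.26390/10.50 = 2.9775.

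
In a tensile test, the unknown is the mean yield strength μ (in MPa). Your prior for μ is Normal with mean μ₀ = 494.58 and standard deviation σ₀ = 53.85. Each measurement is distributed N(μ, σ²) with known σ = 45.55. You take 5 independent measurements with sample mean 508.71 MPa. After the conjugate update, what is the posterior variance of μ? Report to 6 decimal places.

For Normal data with known variance σ², a Normal(μ₀, σ₀²) prior on μ is conjugate. Posterior precision = 1/σ₀² + n/σ²; posterior mean is the precision-weighted average of μ₀ and x̄.
σ₀² = 53.85² = 2899.8225, σ² = 45.55² = 2074.8025; σ² + n·σ₀² = 2074.8025 + 5·2899.8225 = 16573.915.
Posterior precision = 1/σ₀² + n/σ² = 1/2899.8225 + 5/2074.8025 = (σ² + n·σ₀²)/(σ₀²σ²) = 16573.915/(2899.8225·2074.8025); posterior variance σₙ² = σ₀²σ²/(σ² + n·σ₀²) = 2899.8225·2074.8025/16573.915 = 363.013746.

363.013746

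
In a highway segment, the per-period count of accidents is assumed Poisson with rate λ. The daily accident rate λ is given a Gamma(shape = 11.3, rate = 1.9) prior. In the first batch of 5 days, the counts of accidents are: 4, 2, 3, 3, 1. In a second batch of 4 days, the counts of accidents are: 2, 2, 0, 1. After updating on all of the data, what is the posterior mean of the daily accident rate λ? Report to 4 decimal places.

With a Gamma(shape α, rate β) prior, the Poisson likelihood is conjugate: the posterior is Gamma(α + ΣXᵢ, β + n).
Batch 1: sum of counts S = 13 over n = 5 days.
After batch 1: Gamma(α+S, β+n) = Gamma(11.3+13, 1.9+5) = Gamma(24.3, 6.9).
Batch 2: sum of counts S = 5 over n = 4 days.
After batch 2: Gamma(α+S, β+n) = Gamma(24.3+5, 6.9+4) = Gamma(29.3, 10.9).
Posterior mean = α/β = 29.3/10.9 = 2.6881.

2.6881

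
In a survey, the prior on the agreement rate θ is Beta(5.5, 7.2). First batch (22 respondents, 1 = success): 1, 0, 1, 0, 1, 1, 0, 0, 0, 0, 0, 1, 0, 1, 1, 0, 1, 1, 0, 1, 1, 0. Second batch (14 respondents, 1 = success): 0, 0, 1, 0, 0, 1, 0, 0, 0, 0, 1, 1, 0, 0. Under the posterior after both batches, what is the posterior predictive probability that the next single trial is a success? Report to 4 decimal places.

The Beta prior is conjugate to a Binomial/Bernoulli likelihood; the update adds successes to α and failures to β.
After batch 1: Beta(5.5+11, 7.2+11) = Beta(16.5, 18.2).
After batch 2: Beta(16.5+4, 18.2+10) = Beta(20.5, 28.2).
For a single future Bernoulli trial, P(success | data) = α/(α+β) = 0.4209.

0.4209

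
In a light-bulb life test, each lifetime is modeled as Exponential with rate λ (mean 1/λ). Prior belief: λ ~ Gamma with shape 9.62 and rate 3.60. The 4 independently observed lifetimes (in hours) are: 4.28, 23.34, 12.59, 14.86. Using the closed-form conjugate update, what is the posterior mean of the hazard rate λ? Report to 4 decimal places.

With a Gamma(shape α, rate β) prior on the exponential rate λ, the posterior after n observations with total T = Σxᵢ is Gamma(α+n, β+T).
Sum of observations T = 55.07 hours; n = 4.
Posterior: Gamma(9.62+4, 3.60+55.07) = Gamma(13.62, 58.67).
Posterior mean of λ = α/β = 13.62/58.67 = 0.2321.

0.2321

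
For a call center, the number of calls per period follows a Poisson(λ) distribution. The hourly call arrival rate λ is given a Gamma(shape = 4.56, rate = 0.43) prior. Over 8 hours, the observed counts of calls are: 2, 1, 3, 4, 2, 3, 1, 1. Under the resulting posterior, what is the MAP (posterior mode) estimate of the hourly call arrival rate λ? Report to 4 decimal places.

With a Gamma(shape α, rate β) prior, the Poisson likelihood is conjugate: the posterior is Gamma(α + ΣXᵢ, β + n).
Sum of counts S = 17 over n = 8 hours.
Posterior: Gamma(α+S, β+n) = Gamma(4.56+17, 0.43+8) = Gamma(21.56, 8.43).
Mode of Gamma(α,β) for α≥1 is (α−1)/β = 20.56/8.43 = 2.4389.

2.4389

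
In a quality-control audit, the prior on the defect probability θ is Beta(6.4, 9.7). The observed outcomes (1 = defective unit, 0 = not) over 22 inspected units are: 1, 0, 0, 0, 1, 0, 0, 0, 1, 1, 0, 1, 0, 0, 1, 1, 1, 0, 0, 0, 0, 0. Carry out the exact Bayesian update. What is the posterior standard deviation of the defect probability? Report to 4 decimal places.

0.0775

The Beta prior is conjugate to a Binomial/Bernoulli likelihood; the update adds successes to α and failures to β.
Posterior: Beta(α+k, β+n−k) = Beta(6.4+8, 9.7+14) = Beta(14.4, 23.7).
Var = αβ/((α+β)²(α+β+1)) = 14.4·23.7/(38.1²·39.1) = 0.00601290; SD = √0.00601290 = 0.0775.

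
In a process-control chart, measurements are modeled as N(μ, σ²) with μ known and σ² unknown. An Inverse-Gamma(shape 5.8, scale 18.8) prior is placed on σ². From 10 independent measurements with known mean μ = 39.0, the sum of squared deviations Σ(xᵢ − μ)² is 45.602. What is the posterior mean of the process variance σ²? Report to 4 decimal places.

With known mean μ and an Inverse-Gamma(α, β) prior on σ², the Normal likelihood is conjugate: posterior is Inv-Gamma(α + n/2, β + Σ(xᵢ−μ)²/2).
Posterior: Inv-Gamma(5.8 + 10/2, 18.8 + 45.602/2) = Inv-Gamma(10.80, 41.6010).
E[σ²|data] = β/(α−1) = 41.6010/9.80 = 4.2450.

4.2450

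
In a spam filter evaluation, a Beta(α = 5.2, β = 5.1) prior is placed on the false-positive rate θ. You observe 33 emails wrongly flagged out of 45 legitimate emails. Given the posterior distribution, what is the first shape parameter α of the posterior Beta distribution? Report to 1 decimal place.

38.2

The Beta prior is conjugate to a Binomial/Bernoulli likelihood; the update adds successes to α and failures to β.
Posterior: Beta(α+k, β+n−k) = Beta(5.2+33, 5.1+12) = Beta(38.2, 17.1).
Posterior α = 38.2.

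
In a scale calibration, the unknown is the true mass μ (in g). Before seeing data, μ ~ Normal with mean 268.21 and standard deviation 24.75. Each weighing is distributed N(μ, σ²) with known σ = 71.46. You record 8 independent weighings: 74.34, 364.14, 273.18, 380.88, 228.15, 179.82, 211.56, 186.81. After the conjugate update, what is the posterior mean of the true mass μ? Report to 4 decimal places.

253.1026

For Normal data with known variance σ², a Normal(μ₀, σ₀²) prior on μ is conjugate. Posterior precision = 1/σ₀² + n/σ²; posterior mean is the precision-weighted average of μ₀ and x̄.
Σxᵢ = 74.34 + 364.14 + 273.18 + 380.88 + 228.15 + 179.82 + 211.56 + 186.81 = 1898.88, so n·x̄ = 1898.88.
σ₀² = 24.75² = 612.5625, σ² = 71.46² = 5106.5316; σ² + n·σ₀² = 5106.5316 + 8·612.5625 = 10007.0316.
Posterior mean = (μ₀/σ₀² + n·x̄/σ²)/(1/σ₀² + n/σ²) = (σ²·μ₀ + σ₀²·n·x̄)/(σ² + n·σ₀²) = (5106.5316·268.21 + 612.5625·1898.88)/10007.0316 = 2532805.520436/10007.0316 = 253.1026.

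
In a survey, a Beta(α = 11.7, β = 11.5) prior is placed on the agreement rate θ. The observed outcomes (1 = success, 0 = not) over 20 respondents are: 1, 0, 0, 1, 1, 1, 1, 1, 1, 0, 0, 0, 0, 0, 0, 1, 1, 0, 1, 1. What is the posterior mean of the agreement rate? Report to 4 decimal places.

The Beta prior is conjugate to a Binomial/Bernoulli likelihood; the update adds successes to α and failures to β.
Posterior: Beta(α+k, β+n−k) = Beta(11.7+11, 11.5+9) = Beta(22.7, 20.5).
Posterior mean = α/(α+β) = 22.7/43.2 = 0.5255.

0.5255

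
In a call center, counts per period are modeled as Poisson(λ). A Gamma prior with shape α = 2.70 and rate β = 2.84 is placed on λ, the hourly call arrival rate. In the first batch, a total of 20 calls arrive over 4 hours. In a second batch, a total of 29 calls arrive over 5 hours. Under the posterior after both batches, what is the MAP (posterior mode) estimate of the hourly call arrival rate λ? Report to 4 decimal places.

4.2821

With a Gamma(shape α, rate β) prior, the Poisson likelihood is conjugate: the posterior is Gamma(α + ΣXᵢ, β + n).
After batch 1: Gamma(α+S, β+n) = Gamma(2.70+20, 2.84+4) = Gamma(22.70, 6.84).
After batch 2: Gamma(α+S, β+n) = Gamma(22.70+29, 6.84+5) = Gamma(51.70, 11.84).
Mode of Gamma(α,β) for α≥1 is (α−1)/β = 50.70/11.84 = 4.2821.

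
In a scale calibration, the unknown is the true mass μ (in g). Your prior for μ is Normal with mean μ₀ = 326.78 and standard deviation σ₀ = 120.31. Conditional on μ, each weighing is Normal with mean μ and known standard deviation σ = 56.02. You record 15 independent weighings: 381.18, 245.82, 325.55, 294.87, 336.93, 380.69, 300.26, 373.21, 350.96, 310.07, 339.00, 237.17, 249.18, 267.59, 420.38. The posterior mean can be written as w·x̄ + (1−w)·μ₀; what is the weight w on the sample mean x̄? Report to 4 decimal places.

For Normal data with known variance σ², a Normal(μ₀, σ₀²) prior on μ is conjugate. Posterior precision = 1/σ₀² + n/σ²; posterior mean is the precision-weighted average of μ₀ and x̄.
σ₀² = 120.31² = 14474.4961, σ² = 56.02² = 3138.2404. Prior precision 1/σ₀² = 1/14474.4961; data precision n/σ² = 15/3138.2404.
w = (n/σ²)/(1/σ₀² + n/σ²) = n·σ₀²/(σ² + n·σ₀²) = 15·14474.4961/(3138.2404 + 15·14474.4961) = 217117.4415/220255.6819 = 0.9858.

0.9858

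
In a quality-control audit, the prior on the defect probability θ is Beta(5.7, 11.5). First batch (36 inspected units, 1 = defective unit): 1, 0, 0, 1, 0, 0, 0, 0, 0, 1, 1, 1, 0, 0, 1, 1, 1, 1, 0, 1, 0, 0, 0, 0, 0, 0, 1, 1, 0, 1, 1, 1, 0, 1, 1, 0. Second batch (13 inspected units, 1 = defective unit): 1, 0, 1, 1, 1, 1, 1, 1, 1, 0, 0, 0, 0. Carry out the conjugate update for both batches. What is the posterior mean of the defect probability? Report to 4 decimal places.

0.4637

The Beta prior is conjugate to a Binomial/Bernoulli likelihood; the update adds successes to α and failures to β.
After batch 1: Beta(5.7+17, 11.5+19) = Beta(22.7, 30.5).
After batch 2: Beta(22.7+8, 30.5+5) = Beta(30.7, 35.5).
Posterior mean = α/(α+β) = 30.7/66.2 = 0.4637.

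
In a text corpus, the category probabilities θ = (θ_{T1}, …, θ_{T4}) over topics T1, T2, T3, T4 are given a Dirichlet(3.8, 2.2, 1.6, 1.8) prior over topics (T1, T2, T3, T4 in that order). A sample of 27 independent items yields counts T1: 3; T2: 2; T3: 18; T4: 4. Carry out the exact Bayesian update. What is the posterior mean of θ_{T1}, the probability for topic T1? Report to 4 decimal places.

0.1868

The Dirichlet prior is conjugate to the Multinomial likelihood: each posterior αⱼ = prior αⱼ + observed count nⱼ.
Posterior concentration: (6.8, 4.2, 19.6, 5.8), total = 36.4.
E[θ_{T1}|data] = α_{T1}/Σα = 6.8/36.4 = 0.1868.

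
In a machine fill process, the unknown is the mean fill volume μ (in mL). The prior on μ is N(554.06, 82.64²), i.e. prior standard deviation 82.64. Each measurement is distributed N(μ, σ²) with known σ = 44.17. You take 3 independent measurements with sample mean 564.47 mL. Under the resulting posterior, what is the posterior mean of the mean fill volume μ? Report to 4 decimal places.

563.5649

For Normal data with known variance σ², a Normal(μ₀, σ₀²) prior on μ is conjugate. Posterior precision = 1/σ₀² + n/σ²; posterior mean is the precision-weighted average of μ₀ and x̄.
n·x̄ = 3·564.47 = 1693.41.
σ₀² = 82.64² = 6829.3696, σ² = 44.17² = 1950.9889; σ² + n·σ₀² = 1950.9889 + 3·6829.3696 = 22439.0977.
Posterior mean = (μ₀/σ₀² + n·x̄/σ²)/(1/σ₀² + n/σ²) = (σ²·μ₀ + σ₀²·n·x̄)/(σ² + n·σ₀²) = (1950.9889·554.06 + 6829.3696·1693.41)/22439.0977 = 12645887.68427/22439.0977 = 563.5649.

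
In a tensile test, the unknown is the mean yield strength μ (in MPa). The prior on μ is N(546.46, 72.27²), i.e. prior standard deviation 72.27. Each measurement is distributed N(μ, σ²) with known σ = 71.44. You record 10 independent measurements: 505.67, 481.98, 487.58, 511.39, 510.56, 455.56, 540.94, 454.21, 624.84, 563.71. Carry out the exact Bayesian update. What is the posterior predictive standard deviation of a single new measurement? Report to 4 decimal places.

74.6231

For Normal data with known variance σ², a Normal(μ₀, σ₀²) prior on μ is conjugate. Posterior precision = 1/σ₀² + n/σ²; posterior mean is the precision-weighted average of μ₀ and x̄.
σ₀² = 72.27² = 5222.9529, σ² = 71.44² = 5103.6736; σ² + n·σ₀² = 5103.6736 + 10·5222.9529 = 57333.2026.
Posterior precision = 1/σ₀² + n/σ² = 1/5222.9529 + 10/5103.6736 = (σ² + n·σ₀²)/(σ₀²σ²) = 57333.2026/(5222.9529·5103.6736); posterior variance σₙ² = σ₀²σ²/(σ² + n·σ₀²) = 5222.9529·5103.6736/57333.2026 = 464.935598.
Predictive variance for one new observation = σₙ² + σ² = 5222.9529·5103.6736/57333.2026 + 5103.6736 = σ²·(σ₀² + 57333.2026)/57333.2026 = 5103.6736·62556.1555/57333.2026 = 5568.609198; SD = √(5103.6736·62556.1555/57333.2026) = 74.6231.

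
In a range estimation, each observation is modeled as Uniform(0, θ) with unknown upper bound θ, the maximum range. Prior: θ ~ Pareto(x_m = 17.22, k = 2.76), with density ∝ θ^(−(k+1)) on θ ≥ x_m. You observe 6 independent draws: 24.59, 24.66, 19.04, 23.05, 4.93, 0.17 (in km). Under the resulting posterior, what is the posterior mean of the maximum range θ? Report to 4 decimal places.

A Pareto(scale x_m, shape k) prior on the upper bound θ of Uniform(0, θ) is conjugate: posterior is Pareto(max(x_m, max xᵢ), k + n).
Sample maximum = 24.66; prior scale x_m = 17.22 → posterior scale = max = 24.66.
Posterior shape = 2.76 + 6 = 8.76.
E[θ|data] = k·x_m/(k−1) = 8.76·24.66/7.76 = 27.8378.

27.8378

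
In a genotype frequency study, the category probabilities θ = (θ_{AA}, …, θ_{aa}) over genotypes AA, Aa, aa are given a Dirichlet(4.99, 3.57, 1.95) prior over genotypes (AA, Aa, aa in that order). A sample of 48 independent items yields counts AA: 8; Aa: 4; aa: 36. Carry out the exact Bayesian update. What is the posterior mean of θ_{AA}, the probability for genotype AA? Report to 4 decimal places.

The Dirichlet prior is conjugate to the Multinomial likelihood: each posterior αⱼ = prior αⱼ + observed count nⱼ.
Posterior concentration: (12.99, 7.57, 37.95), total = 58.51.
E[θ_{AA}|data] = α_{AA}/Σα = 12.99/58.51 = 0.2220.

0.2220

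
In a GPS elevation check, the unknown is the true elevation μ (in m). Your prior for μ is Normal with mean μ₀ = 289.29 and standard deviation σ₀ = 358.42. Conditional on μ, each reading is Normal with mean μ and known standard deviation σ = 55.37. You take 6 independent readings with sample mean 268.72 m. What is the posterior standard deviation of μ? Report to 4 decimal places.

22.5599

For Normal data with known variance σ², a Normal(μ₀, σ₀²) prior on μ is conjugate. Posterior precision = 1/σ₀² + n/σ²; posterior mean is the precision-weighted average of μ₀ and x̄.
σ₀² = 358.42² = 128464.8964, σ² = 55.37² = 3065.8369; σ² + n·σ₀² = 3065.8369 + 6·128464.8964 = 773855.2153.
Posterior precision = 1/σ₀² + n/σ² = 1/128464.8964 + 6/3065.8369 = (σ² + n·σ₀²)/(σ₀²σ²) = 773855.2153/(128464.8964·3065.8369); posterior variance σₙ² = σ₀²σ²/(σ² + n·σ₀²) = 128464.8964·3065.8369/773855.2153 = 508.948460.
Posterior SD = √σₙ² = √(128464.8964·3065.8369/773855.2153) = 22.5599.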